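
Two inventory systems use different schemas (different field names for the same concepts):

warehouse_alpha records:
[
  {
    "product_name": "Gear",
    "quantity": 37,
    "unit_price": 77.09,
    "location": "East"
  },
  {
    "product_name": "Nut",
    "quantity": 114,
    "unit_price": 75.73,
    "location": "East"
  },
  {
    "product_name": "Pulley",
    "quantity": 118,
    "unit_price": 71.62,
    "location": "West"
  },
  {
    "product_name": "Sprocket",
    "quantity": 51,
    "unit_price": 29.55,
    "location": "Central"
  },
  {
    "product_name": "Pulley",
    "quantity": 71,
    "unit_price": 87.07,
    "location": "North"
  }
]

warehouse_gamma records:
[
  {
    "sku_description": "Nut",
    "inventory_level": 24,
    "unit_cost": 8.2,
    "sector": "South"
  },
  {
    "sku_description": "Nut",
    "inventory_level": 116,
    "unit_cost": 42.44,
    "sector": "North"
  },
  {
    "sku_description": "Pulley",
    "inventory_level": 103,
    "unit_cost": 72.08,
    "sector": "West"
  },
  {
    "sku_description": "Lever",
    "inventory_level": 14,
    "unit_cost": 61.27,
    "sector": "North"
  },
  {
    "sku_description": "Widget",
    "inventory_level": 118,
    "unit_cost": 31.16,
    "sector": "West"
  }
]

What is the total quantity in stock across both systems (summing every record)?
766

To reconcile these schemas, identify the field holding the quantity in stock in each system:
1. In warehouse_alpha it is "quantity"
2. In warehouse_gamma it is "inventory_level"

From warehouse_alpha: 37 + 114 + 118 + 51 + 71 = 391
From warehouse_gamma: 24 + 116 + 103 + 14 + 118 = 375

Total: 391 + 375 = 766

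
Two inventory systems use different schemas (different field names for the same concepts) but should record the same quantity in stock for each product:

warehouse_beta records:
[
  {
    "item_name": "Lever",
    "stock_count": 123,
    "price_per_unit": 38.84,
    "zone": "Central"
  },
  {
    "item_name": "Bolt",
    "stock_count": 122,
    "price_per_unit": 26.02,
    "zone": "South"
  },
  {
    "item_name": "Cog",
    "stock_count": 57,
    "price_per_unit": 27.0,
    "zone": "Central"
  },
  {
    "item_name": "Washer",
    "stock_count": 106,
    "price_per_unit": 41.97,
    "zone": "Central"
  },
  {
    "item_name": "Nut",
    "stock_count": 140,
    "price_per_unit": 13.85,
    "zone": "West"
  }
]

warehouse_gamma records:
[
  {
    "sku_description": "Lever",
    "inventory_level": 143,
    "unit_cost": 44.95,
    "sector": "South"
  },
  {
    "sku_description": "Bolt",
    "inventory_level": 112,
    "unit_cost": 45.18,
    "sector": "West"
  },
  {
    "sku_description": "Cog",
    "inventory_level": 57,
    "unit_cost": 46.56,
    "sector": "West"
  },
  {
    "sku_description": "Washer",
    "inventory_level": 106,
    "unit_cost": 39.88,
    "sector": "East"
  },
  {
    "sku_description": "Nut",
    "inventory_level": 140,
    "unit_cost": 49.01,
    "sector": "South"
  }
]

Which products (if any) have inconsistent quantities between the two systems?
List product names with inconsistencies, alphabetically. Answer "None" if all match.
Bolt, Lever

Schema mappings:
- "item_name" (warehouse_beta) = "sku_description" (warehouse_gamma) = product name
- "stock_count" (warehouse_beta) = "inventory_level" (warehouse_gamma) = quantity

Comparison:
  Lever: 123 vs 143 - MISMATCH
  Bolt: 122 vs 112 - MISMATCH
  Cog: 57 vs 57 - MATCH
  Washer: 106 vs 106 - MATCH
  Nut: 140 vs 140 - MATCH

Products with inconsistencies: Bolt, Lever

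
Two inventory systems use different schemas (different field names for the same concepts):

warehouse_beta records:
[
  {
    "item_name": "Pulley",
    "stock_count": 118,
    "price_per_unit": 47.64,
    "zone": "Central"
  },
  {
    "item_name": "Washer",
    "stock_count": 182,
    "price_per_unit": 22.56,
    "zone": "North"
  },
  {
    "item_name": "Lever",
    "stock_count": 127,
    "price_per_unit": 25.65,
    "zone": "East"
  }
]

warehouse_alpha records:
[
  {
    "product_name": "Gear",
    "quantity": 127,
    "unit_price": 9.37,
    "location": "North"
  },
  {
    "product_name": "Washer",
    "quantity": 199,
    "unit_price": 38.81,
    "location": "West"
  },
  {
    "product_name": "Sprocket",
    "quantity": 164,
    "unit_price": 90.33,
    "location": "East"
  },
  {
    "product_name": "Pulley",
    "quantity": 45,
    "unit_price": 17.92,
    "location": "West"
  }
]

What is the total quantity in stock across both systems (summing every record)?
962

To reconcile these schemas, identify the field holding the quantity in stock in each system:
1. In warehouse_beta it is "stock_count"
2. In warehouse_alpha it is "quantity"

From warehouse_beta: 118 + 182 + 127 = 427
From warehouse_alpha: 127 + 199 + 164 + 45 = 535

Total: 427 + 535 = 962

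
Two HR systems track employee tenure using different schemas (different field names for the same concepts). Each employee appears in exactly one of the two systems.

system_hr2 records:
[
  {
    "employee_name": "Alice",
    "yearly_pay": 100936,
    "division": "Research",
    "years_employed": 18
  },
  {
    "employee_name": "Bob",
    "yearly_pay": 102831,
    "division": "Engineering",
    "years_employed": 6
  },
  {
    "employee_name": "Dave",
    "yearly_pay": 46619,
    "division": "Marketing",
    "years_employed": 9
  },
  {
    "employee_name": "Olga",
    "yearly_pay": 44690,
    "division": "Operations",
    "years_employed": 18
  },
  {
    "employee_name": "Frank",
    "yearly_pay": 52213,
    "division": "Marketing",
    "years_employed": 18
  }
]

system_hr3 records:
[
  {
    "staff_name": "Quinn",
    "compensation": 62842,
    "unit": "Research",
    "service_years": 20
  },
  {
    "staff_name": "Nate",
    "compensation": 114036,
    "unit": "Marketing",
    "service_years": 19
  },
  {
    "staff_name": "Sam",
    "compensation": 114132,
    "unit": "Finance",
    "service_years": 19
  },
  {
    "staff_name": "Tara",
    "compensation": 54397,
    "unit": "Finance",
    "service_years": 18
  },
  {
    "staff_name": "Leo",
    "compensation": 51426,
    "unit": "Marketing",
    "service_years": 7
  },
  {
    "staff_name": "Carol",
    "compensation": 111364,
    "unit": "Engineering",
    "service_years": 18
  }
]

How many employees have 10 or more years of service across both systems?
8

Reconcile schemas: "years_employed" (system_hr2) = "service_years" (system_hr3) = years of service

From system_hr2: 3 employees with >= 10 years
From system_hr3: 5 employees with >= 10 years

Total: 3 + 5 = 8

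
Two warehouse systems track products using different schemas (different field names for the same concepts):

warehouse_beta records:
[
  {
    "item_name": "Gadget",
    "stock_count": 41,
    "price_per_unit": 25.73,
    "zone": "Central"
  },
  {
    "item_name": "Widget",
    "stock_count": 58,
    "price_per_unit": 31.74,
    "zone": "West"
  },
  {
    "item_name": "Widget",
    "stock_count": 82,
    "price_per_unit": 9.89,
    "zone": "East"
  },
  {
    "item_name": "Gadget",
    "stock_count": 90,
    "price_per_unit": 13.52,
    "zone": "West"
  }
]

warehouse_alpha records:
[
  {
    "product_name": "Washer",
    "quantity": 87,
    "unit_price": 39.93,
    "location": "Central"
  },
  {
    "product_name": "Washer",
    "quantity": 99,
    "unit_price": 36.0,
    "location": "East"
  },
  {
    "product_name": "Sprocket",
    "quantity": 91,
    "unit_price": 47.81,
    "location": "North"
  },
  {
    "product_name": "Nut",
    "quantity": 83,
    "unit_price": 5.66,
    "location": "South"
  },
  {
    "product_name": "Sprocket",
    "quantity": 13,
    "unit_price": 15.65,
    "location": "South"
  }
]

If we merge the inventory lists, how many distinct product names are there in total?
5

Schema mapping: "item_name" (warehouse_beta) = "product_name" (warehouse_alpha) = product name

Products in warehouse_beta: ['Gadget', 'Widget']
Products in warehouse_alpha: ['Nut', 'Sprocket', 'Washer']

Union (unique products): ['Gadget', 'Nut', 'Sprocket', 'Washer', 'Widget']
Count: 5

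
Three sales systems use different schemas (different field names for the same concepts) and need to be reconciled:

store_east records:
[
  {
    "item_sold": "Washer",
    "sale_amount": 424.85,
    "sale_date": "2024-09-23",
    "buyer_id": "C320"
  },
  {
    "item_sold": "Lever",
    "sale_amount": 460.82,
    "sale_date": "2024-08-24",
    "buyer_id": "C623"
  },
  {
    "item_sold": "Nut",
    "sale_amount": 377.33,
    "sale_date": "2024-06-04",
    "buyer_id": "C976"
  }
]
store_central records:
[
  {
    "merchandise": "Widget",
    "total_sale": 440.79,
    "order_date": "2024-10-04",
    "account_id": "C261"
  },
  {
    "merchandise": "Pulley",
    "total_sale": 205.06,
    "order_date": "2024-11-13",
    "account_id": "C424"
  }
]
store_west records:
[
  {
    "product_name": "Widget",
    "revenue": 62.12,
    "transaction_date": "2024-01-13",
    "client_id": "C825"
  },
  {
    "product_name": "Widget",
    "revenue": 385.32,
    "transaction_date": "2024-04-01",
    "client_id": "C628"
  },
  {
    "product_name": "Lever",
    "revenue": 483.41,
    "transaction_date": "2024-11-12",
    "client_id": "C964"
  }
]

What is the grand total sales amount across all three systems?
2839.7

Schema reconciliation - all amount fields map to sale amount:

store_east (sale_amount): 1263.0
store_central (total_sale): 645.85
store_west (revenue): 930.85

Grand total: 2839.7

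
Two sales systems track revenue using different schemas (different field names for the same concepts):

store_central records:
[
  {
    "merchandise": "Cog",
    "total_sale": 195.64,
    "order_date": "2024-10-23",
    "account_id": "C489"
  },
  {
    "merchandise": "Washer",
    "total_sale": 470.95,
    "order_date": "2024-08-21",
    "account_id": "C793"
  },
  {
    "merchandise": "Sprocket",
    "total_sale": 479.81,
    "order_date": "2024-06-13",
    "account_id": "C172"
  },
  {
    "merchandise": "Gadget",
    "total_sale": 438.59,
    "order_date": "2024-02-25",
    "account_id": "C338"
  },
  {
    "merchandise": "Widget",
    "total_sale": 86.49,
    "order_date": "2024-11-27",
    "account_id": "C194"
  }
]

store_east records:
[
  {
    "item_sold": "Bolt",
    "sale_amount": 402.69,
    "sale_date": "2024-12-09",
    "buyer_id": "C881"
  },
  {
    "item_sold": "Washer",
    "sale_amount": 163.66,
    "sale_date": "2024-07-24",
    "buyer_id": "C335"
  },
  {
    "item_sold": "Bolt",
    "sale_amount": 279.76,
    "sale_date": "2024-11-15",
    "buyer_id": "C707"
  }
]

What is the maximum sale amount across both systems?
479.81

Reconcile: "total_sale" (store_central) = "sale_amount" (store_east) = sale amount

Maximum in store_central: 479.81
Maximum in store_east: 402.69

Overall maximum: max(479.81, 402.69) = 479.81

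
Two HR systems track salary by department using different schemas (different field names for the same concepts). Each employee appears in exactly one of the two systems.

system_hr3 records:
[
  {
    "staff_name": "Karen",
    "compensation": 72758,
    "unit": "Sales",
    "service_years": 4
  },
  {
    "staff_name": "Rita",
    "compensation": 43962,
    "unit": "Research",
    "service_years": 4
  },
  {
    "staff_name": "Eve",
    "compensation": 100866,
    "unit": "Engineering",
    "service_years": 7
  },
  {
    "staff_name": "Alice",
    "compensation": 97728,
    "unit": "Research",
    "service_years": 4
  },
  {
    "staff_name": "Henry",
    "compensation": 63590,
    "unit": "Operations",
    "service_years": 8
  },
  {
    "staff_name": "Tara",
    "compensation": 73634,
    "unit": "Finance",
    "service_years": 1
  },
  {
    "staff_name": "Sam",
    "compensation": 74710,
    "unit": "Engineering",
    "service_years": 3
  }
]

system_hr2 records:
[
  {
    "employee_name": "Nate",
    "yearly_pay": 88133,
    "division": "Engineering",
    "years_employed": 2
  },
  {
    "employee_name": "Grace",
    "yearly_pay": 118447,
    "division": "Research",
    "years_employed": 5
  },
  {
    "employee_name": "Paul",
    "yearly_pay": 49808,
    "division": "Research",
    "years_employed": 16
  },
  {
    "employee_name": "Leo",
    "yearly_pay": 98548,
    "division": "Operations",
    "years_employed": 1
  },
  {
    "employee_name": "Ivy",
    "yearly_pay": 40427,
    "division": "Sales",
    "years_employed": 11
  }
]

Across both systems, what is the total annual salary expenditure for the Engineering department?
263709

Schema mappings:
- "unit" (system_hr3) = "division" (system_hr2) = department
- "compensation" (system_hr3) = "yearly_pay" (system_hr2) = salary

Engineering salaries from system_hr3: 175576
Engineering salaries from system_hr2: 88133

Total: 175576 + 88133 = 263709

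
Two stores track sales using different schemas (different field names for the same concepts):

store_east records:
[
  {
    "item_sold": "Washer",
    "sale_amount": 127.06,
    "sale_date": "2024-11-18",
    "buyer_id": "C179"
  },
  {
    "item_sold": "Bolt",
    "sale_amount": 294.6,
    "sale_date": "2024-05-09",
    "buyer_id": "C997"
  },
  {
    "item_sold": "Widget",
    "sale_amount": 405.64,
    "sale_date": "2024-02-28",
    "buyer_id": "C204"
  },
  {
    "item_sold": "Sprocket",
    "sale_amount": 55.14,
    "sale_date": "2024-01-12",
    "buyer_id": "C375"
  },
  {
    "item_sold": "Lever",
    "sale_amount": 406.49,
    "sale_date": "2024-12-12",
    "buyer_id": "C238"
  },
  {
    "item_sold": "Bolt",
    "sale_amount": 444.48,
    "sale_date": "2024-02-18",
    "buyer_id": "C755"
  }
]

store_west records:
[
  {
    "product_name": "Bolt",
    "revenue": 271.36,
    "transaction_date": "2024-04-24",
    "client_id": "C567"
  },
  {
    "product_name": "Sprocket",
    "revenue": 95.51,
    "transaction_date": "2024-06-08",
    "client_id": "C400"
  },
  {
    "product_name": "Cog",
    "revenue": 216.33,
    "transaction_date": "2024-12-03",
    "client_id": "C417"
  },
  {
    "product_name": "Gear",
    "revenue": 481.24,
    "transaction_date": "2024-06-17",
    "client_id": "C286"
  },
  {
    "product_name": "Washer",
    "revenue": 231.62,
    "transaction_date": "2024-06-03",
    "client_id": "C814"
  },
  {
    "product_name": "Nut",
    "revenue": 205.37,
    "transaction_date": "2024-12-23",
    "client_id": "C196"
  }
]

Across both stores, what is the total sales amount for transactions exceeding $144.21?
2957.13

Schema mapping: "sale_amount" (store_east) = "revenue" (store_west) = sale amount

Sum of sales > $144.21 in store_east: 1551.21
Sum of sales > $144.21 in store_west: 1405.92

Total: 1551.21 + 1405.92 = 2957.13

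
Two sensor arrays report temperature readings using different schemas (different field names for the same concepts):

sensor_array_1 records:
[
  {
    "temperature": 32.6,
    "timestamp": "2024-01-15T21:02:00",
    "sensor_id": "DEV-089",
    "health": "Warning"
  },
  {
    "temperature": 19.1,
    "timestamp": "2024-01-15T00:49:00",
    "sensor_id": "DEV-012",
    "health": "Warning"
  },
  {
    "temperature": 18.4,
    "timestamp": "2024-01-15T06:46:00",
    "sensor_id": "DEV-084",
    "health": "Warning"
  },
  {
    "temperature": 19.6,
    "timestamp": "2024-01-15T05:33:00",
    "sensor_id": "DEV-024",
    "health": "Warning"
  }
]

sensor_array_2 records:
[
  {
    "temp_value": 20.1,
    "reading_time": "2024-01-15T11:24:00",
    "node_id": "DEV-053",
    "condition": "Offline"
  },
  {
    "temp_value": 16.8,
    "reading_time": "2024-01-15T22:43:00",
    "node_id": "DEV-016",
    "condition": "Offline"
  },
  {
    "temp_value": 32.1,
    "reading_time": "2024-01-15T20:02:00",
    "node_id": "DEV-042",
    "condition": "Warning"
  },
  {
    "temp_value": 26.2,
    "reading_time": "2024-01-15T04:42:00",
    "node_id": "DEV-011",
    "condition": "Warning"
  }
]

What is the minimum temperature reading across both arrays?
16.8

Schema mapping: "temperature" (sensor_array_1) = "temp_value" (sensor_array_2) = temperature reading

Minimum in sensor_array_1: 18.4
Minimum in sensor_array_2: 16.8

Overall minimum: min(18.4, 16.8) = 16.8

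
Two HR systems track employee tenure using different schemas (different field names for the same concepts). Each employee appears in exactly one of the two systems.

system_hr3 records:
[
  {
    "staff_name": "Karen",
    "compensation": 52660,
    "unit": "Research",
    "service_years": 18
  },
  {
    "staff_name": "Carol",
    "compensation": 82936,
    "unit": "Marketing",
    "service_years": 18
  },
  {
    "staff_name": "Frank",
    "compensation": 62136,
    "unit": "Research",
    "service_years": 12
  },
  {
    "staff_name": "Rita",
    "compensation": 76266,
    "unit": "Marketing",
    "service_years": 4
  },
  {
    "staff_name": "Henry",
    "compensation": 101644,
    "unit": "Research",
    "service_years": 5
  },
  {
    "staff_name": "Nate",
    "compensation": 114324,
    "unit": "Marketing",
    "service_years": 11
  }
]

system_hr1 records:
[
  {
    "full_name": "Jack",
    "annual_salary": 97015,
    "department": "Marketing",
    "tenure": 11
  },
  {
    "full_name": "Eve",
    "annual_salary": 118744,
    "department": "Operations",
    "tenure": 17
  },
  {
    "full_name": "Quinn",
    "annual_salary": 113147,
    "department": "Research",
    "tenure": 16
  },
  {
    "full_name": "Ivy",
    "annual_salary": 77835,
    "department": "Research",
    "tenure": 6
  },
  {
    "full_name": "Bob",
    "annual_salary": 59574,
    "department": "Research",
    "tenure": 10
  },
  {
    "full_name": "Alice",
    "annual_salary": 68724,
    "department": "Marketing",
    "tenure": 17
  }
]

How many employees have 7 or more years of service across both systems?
9

Reconcile schemas: "service_years" (system_hr3) = "tenure" (system_hr1) = years of service

From system_hr3: 4 employees with >= 7 years
From system_hr1: 5 employees with >= 7 years

Total: 4 + 5 = 9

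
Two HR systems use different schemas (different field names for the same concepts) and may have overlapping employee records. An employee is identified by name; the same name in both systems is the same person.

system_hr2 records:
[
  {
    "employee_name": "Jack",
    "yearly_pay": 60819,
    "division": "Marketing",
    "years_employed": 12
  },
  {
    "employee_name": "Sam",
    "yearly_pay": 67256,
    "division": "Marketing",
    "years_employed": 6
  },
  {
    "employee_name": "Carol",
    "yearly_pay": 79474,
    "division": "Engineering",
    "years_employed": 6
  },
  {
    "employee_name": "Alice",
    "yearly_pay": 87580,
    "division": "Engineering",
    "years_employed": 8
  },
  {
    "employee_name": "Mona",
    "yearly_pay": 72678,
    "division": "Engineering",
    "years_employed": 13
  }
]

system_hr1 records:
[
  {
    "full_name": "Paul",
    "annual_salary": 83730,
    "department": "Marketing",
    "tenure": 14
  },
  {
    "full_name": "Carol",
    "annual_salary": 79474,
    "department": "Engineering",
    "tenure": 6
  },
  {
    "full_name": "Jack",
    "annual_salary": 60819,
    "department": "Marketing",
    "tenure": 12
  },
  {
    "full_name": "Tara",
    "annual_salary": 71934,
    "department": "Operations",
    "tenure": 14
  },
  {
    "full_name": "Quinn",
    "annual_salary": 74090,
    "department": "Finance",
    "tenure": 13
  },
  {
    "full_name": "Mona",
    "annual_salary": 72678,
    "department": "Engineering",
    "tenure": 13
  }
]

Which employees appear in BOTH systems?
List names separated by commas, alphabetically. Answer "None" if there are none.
Carol, Jack, Mona

Schema mapping: "employee_name" (system_hr2) = "full_name" (system_hr1) = employee name

Names in system_hr2: ['Alice', 'Carol', 'Jack', 'Mona', 'Sam']
Names in system_hr1: ['Carol', 'Jack', 'Mona', 'Paul', 'Quinn', 'Tara']

Intersection: ['Carol', 'Jack', 'Mona']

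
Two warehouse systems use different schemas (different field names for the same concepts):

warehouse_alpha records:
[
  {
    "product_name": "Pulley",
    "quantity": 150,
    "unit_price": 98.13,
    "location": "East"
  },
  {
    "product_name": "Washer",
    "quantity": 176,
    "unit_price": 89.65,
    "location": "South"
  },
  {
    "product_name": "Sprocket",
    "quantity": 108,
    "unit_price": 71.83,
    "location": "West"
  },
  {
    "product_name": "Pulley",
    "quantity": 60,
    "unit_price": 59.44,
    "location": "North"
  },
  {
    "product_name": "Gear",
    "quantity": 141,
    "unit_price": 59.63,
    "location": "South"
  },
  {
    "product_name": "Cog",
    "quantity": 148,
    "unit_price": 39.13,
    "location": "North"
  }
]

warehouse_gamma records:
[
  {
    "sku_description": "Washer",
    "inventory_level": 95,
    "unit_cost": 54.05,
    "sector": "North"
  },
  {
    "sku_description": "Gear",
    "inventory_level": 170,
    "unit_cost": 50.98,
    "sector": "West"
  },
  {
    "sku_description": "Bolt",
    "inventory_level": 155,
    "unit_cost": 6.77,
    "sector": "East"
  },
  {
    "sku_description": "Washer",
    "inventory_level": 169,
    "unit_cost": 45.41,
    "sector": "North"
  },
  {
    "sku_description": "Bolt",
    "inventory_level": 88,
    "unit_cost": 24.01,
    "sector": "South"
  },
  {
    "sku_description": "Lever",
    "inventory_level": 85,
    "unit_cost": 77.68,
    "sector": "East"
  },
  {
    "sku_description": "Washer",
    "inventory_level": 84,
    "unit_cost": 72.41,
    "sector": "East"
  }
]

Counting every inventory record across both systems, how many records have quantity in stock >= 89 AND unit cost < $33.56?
1

Schema mappings:
- "quantity" (warehouse_alpha) = "inventory_level" (warehouse_gamma) = quantity
- "unit_price" (warehouse_alpha) = "unit_cost" (warehouse_gamma) = unit cost

Records meeting both conditions in warehouse_alpha: 0
Records meeting both conditions in warehouse_gamma: 1

Total: 0 + 1 = 1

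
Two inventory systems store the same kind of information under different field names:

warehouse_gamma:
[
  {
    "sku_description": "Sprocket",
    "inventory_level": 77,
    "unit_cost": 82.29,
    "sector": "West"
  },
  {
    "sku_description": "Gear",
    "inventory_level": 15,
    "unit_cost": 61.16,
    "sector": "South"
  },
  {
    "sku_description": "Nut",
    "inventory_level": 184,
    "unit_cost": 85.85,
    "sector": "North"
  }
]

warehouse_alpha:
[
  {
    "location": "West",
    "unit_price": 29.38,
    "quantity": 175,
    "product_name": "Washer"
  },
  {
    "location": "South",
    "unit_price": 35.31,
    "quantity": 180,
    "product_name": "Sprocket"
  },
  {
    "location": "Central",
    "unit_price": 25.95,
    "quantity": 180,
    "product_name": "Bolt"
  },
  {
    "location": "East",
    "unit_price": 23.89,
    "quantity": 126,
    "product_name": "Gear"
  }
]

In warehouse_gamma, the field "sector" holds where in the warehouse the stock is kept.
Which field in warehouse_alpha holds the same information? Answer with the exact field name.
location

In warehouse_gamma, "sector" holds where in the warehouse the stock is kept.
The fields in warehouse_alpha are: "location", "unit_price", "quantity", "product_name".
"location" is the match: the name refers to the same concept and its values are area labels (e.g. 'Central', 'East').
The other fields ("unit_price", "quantity", "product_name") hold different kinds of data.

So "sector" in warehouse_gamma corresponds to "location" in warehouse_alpha.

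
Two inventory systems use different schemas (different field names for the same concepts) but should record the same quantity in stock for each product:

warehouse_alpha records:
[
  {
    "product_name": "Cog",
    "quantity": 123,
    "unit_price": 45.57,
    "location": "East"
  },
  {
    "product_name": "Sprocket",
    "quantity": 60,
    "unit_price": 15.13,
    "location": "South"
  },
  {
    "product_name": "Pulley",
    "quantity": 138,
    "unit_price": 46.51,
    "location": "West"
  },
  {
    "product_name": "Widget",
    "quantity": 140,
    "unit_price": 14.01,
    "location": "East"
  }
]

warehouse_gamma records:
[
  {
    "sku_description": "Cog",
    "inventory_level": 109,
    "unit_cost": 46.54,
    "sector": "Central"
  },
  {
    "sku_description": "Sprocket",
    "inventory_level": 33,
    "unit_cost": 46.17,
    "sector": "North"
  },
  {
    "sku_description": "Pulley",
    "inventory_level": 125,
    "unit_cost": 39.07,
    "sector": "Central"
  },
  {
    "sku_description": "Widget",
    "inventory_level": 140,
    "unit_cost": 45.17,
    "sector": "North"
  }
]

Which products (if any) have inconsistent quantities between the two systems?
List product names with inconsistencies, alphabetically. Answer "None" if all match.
Cog, Pulley, Sprocket

Schema mappings:
- "product_name" (warehouse_alpha) = "sku_description" (warehouse_gamma) = product name
- "quantity" (warehouse_alpha) = "inventory_level" (warehouse_gamma) = quantity

Comparison:
  Cog: 123 vs 109 - MISMATCH
  Sprocket: 60 vs 33 - MISMATCH
  Pulley: 138 vs 125 - MISMATCH
  Widget: 140 vs 140 - MATCH

Products with inconsistencies: Cog, Pulley, Sprocket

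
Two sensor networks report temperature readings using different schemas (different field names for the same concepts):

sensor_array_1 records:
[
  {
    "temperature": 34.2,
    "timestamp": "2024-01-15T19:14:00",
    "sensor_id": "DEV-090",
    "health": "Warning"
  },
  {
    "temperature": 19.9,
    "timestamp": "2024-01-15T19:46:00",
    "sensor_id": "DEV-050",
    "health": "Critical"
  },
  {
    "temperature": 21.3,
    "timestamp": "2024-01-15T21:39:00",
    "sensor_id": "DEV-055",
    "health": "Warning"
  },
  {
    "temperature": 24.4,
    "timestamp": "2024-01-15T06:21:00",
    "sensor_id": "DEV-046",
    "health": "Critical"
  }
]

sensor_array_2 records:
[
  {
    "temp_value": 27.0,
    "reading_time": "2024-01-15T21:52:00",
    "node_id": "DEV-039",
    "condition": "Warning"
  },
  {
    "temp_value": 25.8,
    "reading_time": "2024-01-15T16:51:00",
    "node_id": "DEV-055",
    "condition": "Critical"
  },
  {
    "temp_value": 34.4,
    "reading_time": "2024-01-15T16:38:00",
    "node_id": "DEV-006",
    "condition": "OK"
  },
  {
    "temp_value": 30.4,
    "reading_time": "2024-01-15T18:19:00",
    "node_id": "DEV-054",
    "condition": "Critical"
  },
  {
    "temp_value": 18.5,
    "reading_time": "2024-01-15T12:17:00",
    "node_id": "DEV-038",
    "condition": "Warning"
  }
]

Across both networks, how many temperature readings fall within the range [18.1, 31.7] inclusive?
7

Schema mapping: "temperature" (sensor_array_1) = "temp_value" (sensor_array_2) = temperature

Readings in [18.1, 31.7] from sensor_array_1: 3
Readings in [18.1, 31.7] from sensor_array_2: 4

Total count: 3 + 4 = 7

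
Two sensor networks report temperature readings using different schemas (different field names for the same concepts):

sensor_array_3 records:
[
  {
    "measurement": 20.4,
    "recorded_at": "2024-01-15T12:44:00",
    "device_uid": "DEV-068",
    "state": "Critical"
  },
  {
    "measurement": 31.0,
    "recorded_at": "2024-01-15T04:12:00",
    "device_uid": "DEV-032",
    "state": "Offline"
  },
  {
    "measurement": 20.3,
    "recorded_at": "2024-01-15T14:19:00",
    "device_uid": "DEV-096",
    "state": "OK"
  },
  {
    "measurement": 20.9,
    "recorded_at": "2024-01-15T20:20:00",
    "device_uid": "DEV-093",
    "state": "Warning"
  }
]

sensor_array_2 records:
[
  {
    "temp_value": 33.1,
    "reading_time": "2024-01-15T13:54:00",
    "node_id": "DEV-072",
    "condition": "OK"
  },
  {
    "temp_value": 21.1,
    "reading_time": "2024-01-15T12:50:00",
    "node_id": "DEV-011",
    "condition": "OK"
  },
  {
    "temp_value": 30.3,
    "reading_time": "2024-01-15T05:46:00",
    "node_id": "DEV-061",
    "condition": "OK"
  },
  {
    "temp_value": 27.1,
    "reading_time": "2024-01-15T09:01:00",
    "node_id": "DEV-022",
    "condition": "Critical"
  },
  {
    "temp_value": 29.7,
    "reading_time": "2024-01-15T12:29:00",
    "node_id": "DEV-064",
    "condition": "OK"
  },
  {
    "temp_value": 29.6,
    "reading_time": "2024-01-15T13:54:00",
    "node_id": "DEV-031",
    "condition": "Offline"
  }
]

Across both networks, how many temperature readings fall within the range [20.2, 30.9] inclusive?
8

Schema mapping: "measurement" (sensor_array_3) = "temp_value" (sensor_array_2) = temperature

Readings in [20.2, 30.9] from sensor_array_3: 3
Readings in [20.2, 30.9] from sensor_array_2: 5

Total count: 3 + 5 = 8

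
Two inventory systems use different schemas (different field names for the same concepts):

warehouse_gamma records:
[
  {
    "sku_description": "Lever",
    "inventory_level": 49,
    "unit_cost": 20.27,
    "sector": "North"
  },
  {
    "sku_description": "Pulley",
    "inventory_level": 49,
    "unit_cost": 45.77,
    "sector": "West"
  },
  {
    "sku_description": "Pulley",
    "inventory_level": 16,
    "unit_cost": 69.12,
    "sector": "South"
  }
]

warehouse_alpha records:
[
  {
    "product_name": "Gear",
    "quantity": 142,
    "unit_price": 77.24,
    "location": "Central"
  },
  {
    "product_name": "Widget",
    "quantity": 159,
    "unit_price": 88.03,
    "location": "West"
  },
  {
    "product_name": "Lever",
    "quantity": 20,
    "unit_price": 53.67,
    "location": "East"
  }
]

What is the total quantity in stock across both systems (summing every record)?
435

To reconcile these schemas, identify the field holding the quantity in stock in each system:
1. In warehouse_gamma it is "inventory_level"
2. In warehouse_alpha it is "quantity"

From warehouse_gamma: 49 + 49 + 16 = 114
From warehouse_alpha: 142 + 159 + 20 = 321

Total: 114 + 321 = 435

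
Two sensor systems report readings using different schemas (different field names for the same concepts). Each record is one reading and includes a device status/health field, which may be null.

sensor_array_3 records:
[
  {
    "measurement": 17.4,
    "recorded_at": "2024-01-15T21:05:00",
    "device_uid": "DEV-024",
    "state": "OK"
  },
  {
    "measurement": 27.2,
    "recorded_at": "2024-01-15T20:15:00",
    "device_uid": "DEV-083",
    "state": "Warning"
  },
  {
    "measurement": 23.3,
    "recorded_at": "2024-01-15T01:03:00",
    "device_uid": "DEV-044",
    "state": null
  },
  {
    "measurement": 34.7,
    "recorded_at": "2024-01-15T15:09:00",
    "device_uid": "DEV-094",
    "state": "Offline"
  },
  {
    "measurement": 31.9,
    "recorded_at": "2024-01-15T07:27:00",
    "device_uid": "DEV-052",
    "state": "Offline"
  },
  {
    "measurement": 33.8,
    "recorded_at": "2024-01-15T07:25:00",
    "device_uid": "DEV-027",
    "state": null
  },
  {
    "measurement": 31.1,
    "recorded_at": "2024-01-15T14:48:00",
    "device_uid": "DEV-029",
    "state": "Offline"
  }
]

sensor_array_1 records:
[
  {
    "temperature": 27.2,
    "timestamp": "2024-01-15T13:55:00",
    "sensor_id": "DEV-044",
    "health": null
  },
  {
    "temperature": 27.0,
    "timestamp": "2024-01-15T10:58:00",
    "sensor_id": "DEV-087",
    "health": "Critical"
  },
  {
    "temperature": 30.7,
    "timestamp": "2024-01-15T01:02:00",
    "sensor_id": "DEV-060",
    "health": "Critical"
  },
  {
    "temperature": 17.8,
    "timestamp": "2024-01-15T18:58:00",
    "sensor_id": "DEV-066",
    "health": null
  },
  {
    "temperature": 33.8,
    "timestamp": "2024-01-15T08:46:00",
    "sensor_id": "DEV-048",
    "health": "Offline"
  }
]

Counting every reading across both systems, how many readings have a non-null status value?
8

Schema mapping: "state" (sensor_array_3) = "health" (sensor_array_1) = status

Non-null in sensor_array_3: 5
Non-null in sensor_array_1: 3

Total non-null: 5 + 3 = 8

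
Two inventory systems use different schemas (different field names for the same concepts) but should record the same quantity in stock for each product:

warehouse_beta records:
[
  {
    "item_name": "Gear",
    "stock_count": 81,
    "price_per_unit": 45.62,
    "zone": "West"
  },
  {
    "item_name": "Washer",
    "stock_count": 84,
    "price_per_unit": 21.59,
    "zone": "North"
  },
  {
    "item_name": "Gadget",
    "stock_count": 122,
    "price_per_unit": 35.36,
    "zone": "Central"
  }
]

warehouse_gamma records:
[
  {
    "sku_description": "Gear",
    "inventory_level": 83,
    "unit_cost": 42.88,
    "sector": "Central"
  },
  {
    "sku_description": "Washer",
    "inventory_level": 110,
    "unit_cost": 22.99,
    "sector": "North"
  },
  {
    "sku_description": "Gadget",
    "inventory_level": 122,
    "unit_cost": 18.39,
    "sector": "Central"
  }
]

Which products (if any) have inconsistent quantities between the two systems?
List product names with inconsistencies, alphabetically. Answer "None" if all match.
Gear, Washer

Schema mappings:
- "item_name" (warehouse_beta) = "sku_description" (warehouse_gamma) = product name
- "stock_count" (warehouse_beta) = "inventory_level" (warehouse_gamma) = quantity

Comparison:
  Gear: 81 vs 83 - MISMATCH
  Washer: 84 vs 110 - MISMATCH
  Gadget: 122 vs 122 - MATCH

Products with inconsistencies: Gear, Washer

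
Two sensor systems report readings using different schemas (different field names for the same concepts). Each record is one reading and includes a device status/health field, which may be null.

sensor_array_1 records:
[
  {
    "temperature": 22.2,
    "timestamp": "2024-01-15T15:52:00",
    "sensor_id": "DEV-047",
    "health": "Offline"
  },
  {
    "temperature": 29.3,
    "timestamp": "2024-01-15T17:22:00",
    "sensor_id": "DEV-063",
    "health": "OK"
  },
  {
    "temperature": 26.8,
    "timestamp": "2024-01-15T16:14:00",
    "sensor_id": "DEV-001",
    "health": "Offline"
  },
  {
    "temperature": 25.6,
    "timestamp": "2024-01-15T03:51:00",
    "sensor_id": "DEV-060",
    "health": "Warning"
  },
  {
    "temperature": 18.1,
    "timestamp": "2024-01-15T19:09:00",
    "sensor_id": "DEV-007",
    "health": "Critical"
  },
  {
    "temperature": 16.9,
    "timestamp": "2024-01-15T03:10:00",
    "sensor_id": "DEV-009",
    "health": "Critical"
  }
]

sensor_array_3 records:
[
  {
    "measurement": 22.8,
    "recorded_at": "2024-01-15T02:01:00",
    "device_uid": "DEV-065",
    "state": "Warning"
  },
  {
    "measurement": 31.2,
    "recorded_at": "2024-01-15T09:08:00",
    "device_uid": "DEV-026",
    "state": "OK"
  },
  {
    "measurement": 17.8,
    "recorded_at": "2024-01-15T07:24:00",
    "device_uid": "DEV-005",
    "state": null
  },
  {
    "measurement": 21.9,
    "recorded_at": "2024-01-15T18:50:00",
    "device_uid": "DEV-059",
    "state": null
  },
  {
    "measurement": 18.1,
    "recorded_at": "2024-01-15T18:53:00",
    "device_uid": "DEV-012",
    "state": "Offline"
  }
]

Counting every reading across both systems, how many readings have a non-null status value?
9

Schema mapping: "health" (sensor_array_1) = "state" (sensor_array_3) = status

Non-null in sensor_array_1: 6
Non-null in sensor_array_3: 3

Total non-null: 6 + 3 = 9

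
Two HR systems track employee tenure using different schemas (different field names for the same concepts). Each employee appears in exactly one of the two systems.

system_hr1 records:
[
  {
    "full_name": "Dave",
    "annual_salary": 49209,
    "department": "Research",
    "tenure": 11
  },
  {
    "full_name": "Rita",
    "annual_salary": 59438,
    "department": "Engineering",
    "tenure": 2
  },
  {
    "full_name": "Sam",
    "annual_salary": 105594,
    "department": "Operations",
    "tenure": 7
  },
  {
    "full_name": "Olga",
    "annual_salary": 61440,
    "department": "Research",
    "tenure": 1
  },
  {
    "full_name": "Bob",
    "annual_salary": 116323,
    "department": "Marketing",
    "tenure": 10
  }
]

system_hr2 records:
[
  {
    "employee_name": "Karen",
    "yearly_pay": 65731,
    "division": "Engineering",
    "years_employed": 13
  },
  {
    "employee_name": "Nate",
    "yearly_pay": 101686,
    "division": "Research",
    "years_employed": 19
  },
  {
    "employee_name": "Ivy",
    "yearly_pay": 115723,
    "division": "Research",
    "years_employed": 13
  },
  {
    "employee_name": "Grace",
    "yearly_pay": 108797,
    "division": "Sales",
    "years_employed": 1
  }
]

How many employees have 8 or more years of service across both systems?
5

Reconcile schemas: "tenure" (system_hr1) = "years_employed" (system_hr2) = years of service

From system_hr1: 2 employees with >= 8 years
From system_hr2: 3 employees with >= 8 years

Total: 2 + 3 = 5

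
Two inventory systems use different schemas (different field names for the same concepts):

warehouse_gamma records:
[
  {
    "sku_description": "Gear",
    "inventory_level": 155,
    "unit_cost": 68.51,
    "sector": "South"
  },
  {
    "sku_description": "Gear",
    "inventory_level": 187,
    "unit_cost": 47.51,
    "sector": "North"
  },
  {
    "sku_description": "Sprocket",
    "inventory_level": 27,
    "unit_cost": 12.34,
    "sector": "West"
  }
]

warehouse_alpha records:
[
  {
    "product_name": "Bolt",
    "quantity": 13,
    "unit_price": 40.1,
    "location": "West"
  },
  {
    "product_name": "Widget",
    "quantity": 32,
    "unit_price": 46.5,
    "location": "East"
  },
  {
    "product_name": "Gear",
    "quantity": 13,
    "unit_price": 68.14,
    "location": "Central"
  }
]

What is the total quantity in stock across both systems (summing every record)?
427

To reconcile these schemas, identify the field holding the quantity in stock in each system:
1. In warehouse_gamma it is "inventory_level"
2. In warehouse_alpha it is "quantity"

From warehouse_gamma: 155 + 187 + 27 = 369
From warehouse_alpha: 13 + 32 + 13 = 58

Total: 369 + 58 = 427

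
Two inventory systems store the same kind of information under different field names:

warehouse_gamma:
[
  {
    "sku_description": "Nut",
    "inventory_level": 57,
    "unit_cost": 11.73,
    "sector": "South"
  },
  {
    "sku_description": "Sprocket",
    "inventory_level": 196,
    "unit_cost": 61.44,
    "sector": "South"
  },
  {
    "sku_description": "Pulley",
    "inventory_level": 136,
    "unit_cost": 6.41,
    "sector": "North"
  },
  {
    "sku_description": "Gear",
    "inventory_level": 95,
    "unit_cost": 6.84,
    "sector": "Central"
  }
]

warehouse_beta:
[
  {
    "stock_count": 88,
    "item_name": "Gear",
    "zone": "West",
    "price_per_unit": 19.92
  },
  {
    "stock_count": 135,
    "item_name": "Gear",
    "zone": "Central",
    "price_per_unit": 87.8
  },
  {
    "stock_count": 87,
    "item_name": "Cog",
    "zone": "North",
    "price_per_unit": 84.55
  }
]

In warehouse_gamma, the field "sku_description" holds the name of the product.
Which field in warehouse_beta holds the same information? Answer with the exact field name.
item_name

In warehouse_gamma, "sku_description" holds the name of the product.
The fields in warehouse_beta are: "stock_count", "item_name", "zone", "price_per_unit".
"item_name" is the match: the name refers to the same concept and its values are product-name strings (e.g. 'Cog', 'Gear').
The other fields ("stock_count", "zone", "price_per_unit") hold different kinds of data.

So "sku_description" in warehouse_gamma corresponds to "item_name" in warehouse_beta.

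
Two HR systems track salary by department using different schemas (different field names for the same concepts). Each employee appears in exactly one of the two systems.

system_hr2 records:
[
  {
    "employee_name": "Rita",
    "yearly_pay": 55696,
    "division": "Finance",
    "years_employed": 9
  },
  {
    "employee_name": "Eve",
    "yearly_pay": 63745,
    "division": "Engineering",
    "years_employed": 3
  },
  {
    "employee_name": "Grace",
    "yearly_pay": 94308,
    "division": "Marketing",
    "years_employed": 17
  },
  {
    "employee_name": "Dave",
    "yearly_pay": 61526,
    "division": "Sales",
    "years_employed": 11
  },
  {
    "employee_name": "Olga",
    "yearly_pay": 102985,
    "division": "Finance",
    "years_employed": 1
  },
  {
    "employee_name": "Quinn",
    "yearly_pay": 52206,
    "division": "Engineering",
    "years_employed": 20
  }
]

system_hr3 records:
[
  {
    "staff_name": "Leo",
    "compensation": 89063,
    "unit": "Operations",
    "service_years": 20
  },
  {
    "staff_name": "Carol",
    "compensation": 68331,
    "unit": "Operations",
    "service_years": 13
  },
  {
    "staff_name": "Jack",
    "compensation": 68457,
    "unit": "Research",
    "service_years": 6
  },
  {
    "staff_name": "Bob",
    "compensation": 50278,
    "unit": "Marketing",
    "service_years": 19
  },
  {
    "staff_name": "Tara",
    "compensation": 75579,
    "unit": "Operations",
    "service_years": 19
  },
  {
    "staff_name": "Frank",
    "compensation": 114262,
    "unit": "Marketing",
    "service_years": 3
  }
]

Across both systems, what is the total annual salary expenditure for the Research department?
68457

Schema mappings:
- "division" (system_hr2) = "unit" (system_hr3) = department
- "yearly_pay" (system_hr2) = "compensation" (system_hr3) = salary

Research salaries from system_hr2: 0
Research salaries from system_hr3: 68457

Total: 0 + 68457 = 68457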